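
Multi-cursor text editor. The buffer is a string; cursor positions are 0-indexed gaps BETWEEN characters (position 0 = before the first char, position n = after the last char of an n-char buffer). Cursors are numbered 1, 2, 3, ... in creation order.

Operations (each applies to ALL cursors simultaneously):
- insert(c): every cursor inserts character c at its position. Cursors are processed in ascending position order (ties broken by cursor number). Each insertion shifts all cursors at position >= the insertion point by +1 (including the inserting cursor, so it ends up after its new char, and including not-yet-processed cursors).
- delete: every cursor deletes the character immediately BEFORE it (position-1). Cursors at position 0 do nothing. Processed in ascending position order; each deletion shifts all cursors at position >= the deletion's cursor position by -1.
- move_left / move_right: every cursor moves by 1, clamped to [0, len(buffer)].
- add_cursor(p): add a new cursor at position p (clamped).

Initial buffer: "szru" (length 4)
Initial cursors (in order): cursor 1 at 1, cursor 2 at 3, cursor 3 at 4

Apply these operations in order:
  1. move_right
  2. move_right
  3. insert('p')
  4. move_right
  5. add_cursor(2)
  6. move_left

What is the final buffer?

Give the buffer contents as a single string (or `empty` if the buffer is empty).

Answer: szrpupp

Derivation:
After op 1 (move_right): buffer="szru" (len 4), cursors c1@2 c2@4 c3@4, authorship ....
After op 2 (move_right): buffer="szru" (len 4), cursors c1@3 c2@4 c3@4, authorship ....
After op 3 (insert('p')): buffer="szrpupp" (len 7), cursors c1@4 c2@7 c3@7, authorship ...1.23
After op 4 (move_right): buffer="szrpupp" (len 7), cursors c1@5 c2@7 c3@7, authorship ...1.23
After op 5 (add_cursor(2)): buffer="szrpupp" (len 7), cursors c4@2 c1@5 c2@7 c3@7, authorship ...1.23
After op 6 (move_left): buffer="szrpupp" (len 7), cursors c4@1 c1@4 c2@6 c3@6, authorship ...1.23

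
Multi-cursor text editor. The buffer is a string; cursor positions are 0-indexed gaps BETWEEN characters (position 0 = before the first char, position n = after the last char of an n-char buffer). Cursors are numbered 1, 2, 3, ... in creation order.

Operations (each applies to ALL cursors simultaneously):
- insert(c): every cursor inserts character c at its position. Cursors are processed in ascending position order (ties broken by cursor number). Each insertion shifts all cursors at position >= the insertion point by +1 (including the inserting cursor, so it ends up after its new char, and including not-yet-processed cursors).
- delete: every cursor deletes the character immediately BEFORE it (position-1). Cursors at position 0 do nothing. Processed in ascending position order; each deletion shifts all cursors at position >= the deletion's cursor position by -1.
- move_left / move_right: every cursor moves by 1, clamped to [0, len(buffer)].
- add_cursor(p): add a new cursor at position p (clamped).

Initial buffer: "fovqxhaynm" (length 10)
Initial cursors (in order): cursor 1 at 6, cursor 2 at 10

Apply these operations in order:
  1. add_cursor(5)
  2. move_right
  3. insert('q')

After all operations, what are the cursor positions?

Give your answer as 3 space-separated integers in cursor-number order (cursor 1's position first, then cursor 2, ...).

After op 1 (add_cursor(5)): buffer="fovqxhaynm" (len 10), cursors c3@5 c1@6 c2@10, authorship ..........
After op 2 (move_right): buffer="fovqxhaynm" (len 10), cursors c3@6 c1@7 c2@10, authorship ..........
After op 3 (insert('q')): buffer="fovqxhqaqynmq" (len 13), cursors c3@7 c1@9 c2@13, authorship ......3.1...2

Answer: 9 13 7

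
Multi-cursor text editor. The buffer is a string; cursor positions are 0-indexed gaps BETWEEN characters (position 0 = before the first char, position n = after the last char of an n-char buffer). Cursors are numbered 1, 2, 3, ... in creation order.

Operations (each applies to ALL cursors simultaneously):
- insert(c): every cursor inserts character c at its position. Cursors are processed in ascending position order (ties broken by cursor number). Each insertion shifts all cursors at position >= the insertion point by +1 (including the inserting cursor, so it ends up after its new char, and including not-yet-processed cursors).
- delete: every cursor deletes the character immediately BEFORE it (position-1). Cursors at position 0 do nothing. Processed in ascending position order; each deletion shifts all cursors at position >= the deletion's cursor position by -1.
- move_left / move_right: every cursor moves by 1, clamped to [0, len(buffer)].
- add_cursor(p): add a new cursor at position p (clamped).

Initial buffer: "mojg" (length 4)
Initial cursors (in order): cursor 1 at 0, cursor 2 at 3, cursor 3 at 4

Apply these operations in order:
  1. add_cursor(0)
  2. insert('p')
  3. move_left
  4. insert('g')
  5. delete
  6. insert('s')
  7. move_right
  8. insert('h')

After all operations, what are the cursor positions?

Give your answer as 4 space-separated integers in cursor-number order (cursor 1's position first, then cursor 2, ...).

Answer: 6 12 16 6

Derivation:
After op 1 (add_cursor(0)): buffer="mojg" (len 4), cursors c1@0 c4@0 c2@3 c3@4, authorship ....
After op 2 (insert('p')): buffer="ppmojpgp" (len 8), cursors c1@2 c4@2 c2@6 c3@8, authorship 14...2.3
After op 3 (move_left): buffer="ppmojpgp" (len 8), cursors c1@1 c4@1 c2@5 c3@7, authorship 14...2.3
After op 4 (insert('g')): buffer="pggpmojgpggp" (len 12), cursors c1@3 c4@3 c2@8 c3@11, authorship 1144...22.33
After op 5 (delete): buffer="ppmojpgp" (len 8), cursors c1@1 c4@1 c2@5 c3@7, authorship 14...2.3
After op 6 (insert('s')): buffer="psspmojspgsp" (len 12), cursors c1@3 c4@3 c2@8 c3@11, authorship 1144...22.33
After op 7 (move_right): buffer="psspmojspgsp" (len 12), cursors c1@4 c4@4 c2@9 c3@12, authorship 1144...22.33
After op 8 (insert('h')): buffer="pssphhmojsphgsph" (len 16), cursors c1@6 c4@6 c2@12 c3@16, authorship 114414...222.333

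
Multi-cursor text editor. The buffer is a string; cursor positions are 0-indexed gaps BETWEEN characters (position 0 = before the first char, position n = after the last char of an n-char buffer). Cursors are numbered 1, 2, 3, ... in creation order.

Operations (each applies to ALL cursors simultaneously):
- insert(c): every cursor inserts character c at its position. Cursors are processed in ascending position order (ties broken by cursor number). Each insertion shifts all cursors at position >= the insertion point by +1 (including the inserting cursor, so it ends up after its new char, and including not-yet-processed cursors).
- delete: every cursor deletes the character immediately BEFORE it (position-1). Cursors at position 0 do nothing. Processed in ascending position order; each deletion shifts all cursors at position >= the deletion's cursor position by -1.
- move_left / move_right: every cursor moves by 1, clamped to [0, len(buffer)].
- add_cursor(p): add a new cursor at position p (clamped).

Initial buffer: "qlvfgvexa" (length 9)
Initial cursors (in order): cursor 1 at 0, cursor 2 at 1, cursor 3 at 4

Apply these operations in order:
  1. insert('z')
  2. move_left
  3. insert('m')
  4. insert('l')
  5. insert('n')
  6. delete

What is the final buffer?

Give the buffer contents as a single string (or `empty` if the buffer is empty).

After op 1 (insert('z')): buffer="zqzlvfzgvexa" (len 12), cursors c1@1 c2@3 c3@7, authorship 1.2...3.....
After op 2 (move_left): buffer="zqzlvfzgvexa" (len 12), cursors c1@0 c2@2 c3@6, authorship 1.2...3.....
After op 3 (insert('m')): buffer="mzqmzlvfmzgvexa" (len 15), cursors c1@1 c2@4 c3@9, authorship 11.22...33.....
After op 4 (insert('l')): buffer="mlzqmlzlvfmlzgvexa" (len 18), cursors c1@2 c2@6 c3@12, authorship 111.222...333.....
After op 5 (insert('n')): buffer="mlnzqmlnzlvfmlnzgvexa" (len 21), cursors c1@3 c2@8 c3@15, authorship 1111.2222...3333.....
After op 6 (delete): buffer="mlzqmlzlvfmlzgvexa" (len 18), cursors c1@2 c2@6 c3@12, authorship 111.222...333.....

Answer: mlzqmlzlvfmlzgvexa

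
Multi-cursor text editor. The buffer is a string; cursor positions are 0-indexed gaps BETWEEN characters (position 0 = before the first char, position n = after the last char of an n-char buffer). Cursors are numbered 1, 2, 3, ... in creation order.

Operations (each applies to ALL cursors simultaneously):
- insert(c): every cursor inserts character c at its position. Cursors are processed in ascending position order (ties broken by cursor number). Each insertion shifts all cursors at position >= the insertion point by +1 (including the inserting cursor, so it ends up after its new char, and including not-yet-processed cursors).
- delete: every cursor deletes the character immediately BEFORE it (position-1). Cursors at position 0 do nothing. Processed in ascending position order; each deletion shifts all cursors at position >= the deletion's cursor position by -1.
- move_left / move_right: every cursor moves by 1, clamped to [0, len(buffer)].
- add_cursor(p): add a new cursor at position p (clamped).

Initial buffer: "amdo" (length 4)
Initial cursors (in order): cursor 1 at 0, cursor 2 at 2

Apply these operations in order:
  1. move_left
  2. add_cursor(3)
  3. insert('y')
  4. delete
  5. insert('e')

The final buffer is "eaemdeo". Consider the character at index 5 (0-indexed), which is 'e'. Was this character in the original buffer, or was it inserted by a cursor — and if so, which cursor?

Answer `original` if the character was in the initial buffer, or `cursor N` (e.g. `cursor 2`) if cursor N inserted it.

Answer: cursor 3

Derivation:
After op 1 (move_left): buffer="amdo" (len 4), cursors c1@0 c2@1, authorship ....
After op 2 (add_cursor(3)): buffer="amdo" (len 4), cursors c1@0 c2@1 c3@3, authorship ....
After op 3 (insert('y')): buffer="yaymdyo" (len 7), cursors c1@1 c2@3 c3@6, authorship 1.2..3.
After op 4 (delete): buffer="amdo" (len 4), cursors c1@0 c2@1 c3@3, authorship ....
After op 5 (insert('e')): buffer="eaemdeo" (len 7), cursors c1@1 c2@3 c3@6, authorship 1.2..3.
Authorship (.=original, N=cursor N): 1 . 2 . . 3 .
Index 5: author = 3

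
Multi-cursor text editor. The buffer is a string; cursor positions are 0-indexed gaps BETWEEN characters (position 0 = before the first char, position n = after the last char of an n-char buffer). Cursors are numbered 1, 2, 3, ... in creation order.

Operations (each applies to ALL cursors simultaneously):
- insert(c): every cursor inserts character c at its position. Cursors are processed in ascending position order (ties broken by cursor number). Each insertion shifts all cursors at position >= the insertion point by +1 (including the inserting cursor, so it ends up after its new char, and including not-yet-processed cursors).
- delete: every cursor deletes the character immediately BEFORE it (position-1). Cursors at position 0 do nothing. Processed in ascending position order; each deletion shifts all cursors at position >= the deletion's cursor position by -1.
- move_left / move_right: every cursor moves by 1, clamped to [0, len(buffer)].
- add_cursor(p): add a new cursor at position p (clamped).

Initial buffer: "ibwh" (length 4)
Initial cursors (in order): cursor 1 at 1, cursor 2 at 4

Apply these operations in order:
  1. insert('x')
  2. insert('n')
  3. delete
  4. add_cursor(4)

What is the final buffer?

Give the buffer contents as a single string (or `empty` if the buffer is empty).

Answer: ixbwhx

Derivation:
After op 1 (insert('x')): buffer="ixbwhx" (len 6), cursors c1@2 c2@6, authorship .1...2
After op 2 (insert('n')): buffer="ixnbwhxn" (len 8), cursors c1@3 c2@8, authorship .11...22
After op 3 (delete): buffer="ixbwhx" (len 6), cursors c1@2 c2@6, authorship .1...2
After op 4 (add_cursor(4)): buffer="ixbwhx" (len 6), cursors c1@2 c3@4 c2@6, authorship .1...2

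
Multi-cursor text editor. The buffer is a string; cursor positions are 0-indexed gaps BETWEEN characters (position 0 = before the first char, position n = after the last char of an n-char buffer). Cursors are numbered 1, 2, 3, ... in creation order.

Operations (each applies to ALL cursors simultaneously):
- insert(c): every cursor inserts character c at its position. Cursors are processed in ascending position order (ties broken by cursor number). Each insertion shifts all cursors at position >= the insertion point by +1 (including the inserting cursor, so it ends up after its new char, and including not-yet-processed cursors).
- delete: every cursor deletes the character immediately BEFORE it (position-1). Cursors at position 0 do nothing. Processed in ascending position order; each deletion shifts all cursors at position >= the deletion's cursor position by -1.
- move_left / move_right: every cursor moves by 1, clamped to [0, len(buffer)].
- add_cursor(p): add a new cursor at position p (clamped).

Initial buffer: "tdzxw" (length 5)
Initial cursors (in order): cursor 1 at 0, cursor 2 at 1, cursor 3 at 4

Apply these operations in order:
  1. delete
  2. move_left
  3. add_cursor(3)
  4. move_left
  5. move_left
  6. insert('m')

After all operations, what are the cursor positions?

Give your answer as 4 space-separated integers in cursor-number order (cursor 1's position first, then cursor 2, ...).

After op 1 (delete): buffer="dzw" (len 3), cursors c1@0 c2@0 c3@2, authorship ...
After op 2 (move_left): buffer="dzw" (len 3), cursors c1@0 c2@0 c3@1, authorship ...
After op 3 (add_cursor(3)): buffer="dzw" (len 3), cursors c1@0 c2@0 c3@1 c4@3, authorship ...
After op 4 (move_left): buffer="dzw" (len 3), cursors c1@0 c2@0 c3@0 c4@2, authorship ...
After op 5 (move_left): buffer="dzw" (len 3), cursors c1@0 c2@0 c3@0 c4@1, authorship ...
After op 6 (insert('m')): buffer="mmmdmzw" (len 7), cursors c1@3 c2@3 c3@3 c4@5, authorship 123.4..

Answer: 3 3 3 5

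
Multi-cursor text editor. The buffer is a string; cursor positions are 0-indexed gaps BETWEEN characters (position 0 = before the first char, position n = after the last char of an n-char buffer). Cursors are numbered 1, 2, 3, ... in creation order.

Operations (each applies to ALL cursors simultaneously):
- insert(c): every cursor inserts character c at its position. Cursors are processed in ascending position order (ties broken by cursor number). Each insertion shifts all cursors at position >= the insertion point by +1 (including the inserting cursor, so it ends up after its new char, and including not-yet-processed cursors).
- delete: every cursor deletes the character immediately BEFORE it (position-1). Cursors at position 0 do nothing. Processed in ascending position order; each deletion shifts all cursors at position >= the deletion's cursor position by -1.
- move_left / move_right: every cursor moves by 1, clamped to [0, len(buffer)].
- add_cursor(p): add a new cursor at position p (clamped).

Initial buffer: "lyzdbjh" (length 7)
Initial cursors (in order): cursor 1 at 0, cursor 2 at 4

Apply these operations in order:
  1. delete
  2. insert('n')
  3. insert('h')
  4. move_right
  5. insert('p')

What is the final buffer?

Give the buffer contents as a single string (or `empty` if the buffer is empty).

Answer: nhlpyznhbpjh

Derivation:
After op 1 (delete): buffer="lyzbjh" (len 6), cursors c1@0 c2@3, authorship ......
After op 2 (insert('n')): buffer="nlyznbjh" (len 8), cursors c1@1 c2@5, authorship 1...2...
After op 3 (insert('h')): buffer="nhlyznhbjh" (len 10), cursors c1@2 c2@7, authorship 11...22...
After op 4 (move_right): buffer="nhlyznhbjh" (len 10), cursors c1@3 c2@8, authorship 11...22...
After op 5 (insert('p')): buffer="nhlpyznhbpjh" (len 12), cursors c1@4 c2@10, authorship 11.1..22.2..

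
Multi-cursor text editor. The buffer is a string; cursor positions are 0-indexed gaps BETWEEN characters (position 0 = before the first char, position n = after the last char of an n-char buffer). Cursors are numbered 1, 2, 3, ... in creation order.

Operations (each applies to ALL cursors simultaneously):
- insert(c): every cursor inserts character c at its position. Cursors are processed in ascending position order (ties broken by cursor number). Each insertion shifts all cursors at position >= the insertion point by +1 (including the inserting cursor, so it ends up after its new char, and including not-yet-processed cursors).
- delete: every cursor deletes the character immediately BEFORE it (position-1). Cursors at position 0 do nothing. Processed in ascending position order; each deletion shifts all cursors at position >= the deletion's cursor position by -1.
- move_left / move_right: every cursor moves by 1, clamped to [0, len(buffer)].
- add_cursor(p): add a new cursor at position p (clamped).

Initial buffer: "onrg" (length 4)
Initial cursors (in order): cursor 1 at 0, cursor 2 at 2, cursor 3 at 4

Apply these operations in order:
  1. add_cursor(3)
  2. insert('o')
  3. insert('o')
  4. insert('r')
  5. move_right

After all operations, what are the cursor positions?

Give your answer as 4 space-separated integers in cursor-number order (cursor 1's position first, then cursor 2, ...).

After op 1 (add_cursor(3)): buffer="onrg" (len 4), cursors c1@0 c2@2 c4@3 c3@4, authorship ....
After op 2 (insert('o')): buffer="oonorogo" (len 8), cursors c1@1 c2@4 c4@6 c3@8, authorship 1..2.4.3
After op 3 (insert('o')): buffer="ooonooroogoo" (len 12), cursors c1@2 c2@6 c4@9 c3@12, authorship 11..22.44.33
After op 4 (insert('r')): buffer="ooronoorroorgoor" (len 16), cursors c1@3 c2@8 c4@12 c3@16, authorship 111..222.444.333
After op 5 (move_right): buffer="ooronoorroorgoor" (len 16), cursors c1@4 c2@9 c4@13 c3@16, authorship 111..222.444.333

Answer: 4 9 16 13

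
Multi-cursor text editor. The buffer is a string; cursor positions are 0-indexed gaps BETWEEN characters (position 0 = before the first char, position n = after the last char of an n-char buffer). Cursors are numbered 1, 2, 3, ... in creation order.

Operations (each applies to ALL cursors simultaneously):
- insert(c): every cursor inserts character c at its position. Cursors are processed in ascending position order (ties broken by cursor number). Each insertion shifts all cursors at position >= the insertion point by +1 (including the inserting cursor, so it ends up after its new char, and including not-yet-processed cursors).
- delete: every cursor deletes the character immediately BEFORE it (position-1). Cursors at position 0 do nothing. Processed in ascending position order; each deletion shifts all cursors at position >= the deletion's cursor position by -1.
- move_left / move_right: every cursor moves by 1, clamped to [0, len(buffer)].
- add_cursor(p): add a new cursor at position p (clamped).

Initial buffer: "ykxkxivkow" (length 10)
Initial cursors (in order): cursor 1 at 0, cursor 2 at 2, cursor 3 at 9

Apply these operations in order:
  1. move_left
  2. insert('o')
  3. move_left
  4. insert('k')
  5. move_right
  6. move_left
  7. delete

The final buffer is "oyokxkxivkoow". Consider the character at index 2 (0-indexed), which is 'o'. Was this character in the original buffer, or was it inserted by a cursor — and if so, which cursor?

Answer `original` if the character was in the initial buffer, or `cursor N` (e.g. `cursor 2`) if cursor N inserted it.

Answer: cursor 2

Derivation:
After op 1 (move_left): buffer="ykxkxivkow" (len 10), cursors c1@0 c2@1 c3@8, authorship ..........
After op 2 (insert('o')): buffer="oyokxkxivkoow" (len 13), cursors c1@1 c2@3 c3@11, authorship 1.2.......3..
After op 3 (move_left): buffer="oyokxkxivkoow" (len 13), cursors c1@0 c2@2 c3@10, authorship 1.2.......3..
After op 4 (insert('k')): buffer="koykokxkxivkkoow" (len 16), cursors c1@1 c2@4 c3@13, authorship 11.22.......33..
After op 5 (move_right): buffer="koykokxkxivkkoow" (len 16), cursors c1@2 c2@5 c3@14, authorship 11.22.......33..
After op 6 (move_left): buffer="koykokxkxivkkoow" (len 16), cursors c1@1 c2@4 c3@13, authorship 11.22.......33..
After op 7 (delete): buffer="oyokxkxivkoow" (len 13), cursors c1@0 c2@2 c3@10, authorship 1.2.......3..
Authorship (.=original, N=cursor N): 1 . 2 . . . . . . . 3 . .
Index 2: author = 2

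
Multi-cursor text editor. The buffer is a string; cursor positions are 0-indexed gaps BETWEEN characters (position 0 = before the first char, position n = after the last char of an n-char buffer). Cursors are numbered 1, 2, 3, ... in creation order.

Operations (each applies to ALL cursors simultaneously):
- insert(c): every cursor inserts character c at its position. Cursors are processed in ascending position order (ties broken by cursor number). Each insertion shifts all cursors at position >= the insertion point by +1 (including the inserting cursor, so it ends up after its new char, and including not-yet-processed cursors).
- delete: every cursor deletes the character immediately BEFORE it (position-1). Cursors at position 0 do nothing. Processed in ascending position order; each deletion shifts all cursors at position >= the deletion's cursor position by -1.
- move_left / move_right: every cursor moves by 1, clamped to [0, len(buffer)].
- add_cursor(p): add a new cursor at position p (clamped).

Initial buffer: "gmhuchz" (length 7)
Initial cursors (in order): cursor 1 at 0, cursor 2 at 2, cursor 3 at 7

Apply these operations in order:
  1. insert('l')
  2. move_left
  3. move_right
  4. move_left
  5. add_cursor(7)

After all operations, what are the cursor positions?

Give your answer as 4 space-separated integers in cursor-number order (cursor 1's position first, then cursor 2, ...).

After op 1 (insert('l')): buffer="lgmlhuchzl" (len 10), cursors c1@1 c2@4 c3@10, authorship 1..2.....3
After op 2 (move_left): buffer="lgmlhuchzl" (len 10), cursors c1@0 c2@3 c3@9, authorship 1..2.....3
After op 3 (move_right): buffer="lgmlhuchzl" (len 10), cursors c1@1 c2@4 c3@10, authorship 1..2.....3
After op 4 (move_left): buffer="lgmlhuchzl" (len 10), cursors c1@0 c2@3 c3@9, authorship 1..2.....3
After op 5 (add_cursor(7)): buffer="lgmlhuchzl" (len 10), cursors c1@0 c2@3 c4@7 c3@9, authorship 1..2.....3

Answer: 0 3 9 7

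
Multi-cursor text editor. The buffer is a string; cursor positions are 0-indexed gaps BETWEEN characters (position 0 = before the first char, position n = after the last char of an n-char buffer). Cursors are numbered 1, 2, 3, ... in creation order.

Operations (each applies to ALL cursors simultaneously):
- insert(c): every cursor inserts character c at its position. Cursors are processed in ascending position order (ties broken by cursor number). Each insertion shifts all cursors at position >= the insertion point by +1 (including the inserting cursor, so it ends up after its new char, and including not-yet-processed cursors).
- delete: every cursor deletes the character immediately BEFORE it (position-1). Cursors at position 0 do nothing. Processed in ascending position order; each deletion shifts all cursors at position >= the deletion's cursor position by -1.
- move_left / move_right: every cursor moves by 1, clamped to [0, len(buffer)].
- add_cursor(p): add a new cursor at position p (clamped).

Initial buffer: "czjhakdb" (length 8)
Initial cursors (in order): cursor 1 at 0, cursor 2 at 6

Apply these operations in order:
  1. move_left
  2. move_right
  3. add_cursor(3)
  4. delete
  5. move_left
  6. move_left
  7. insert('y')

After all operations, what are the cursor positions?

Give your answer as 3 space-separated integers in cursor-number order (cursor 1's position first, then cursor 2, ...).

Answer: 2 4 2

Derivation:
After op 1 (move_left): buffer="czjhakdb" (len 8), cursors c1@0 c2@5, authorship ........
After op 2 (move_right): buffer="czjhakdb" (len 8), cursors c1@1 c2@6, authorship ........
After op 3 (add_cursor(3)): buffer="czjhakdb" (len 8), cursors c1@1 c3@3 c2@6, authorship ........
After op 4 (delete): buffer="zhadb" (len 5), cursors c1@0 c3@1 c2@3, authorship .....
After op 5 (move_left): buffer="zhadb" (len 5), cursors c1@0 c3@0 c2@2, authorship .....
After op 6 (move_left): buffer="zhadb" (len 5), cursors c1@0 c3@0 c2@1, authorship .....
After op 7 (insert('y')): buffer="yyzyhadb" (len 8), cursors c1@2 c3@2 c2@4, authorship 13.2....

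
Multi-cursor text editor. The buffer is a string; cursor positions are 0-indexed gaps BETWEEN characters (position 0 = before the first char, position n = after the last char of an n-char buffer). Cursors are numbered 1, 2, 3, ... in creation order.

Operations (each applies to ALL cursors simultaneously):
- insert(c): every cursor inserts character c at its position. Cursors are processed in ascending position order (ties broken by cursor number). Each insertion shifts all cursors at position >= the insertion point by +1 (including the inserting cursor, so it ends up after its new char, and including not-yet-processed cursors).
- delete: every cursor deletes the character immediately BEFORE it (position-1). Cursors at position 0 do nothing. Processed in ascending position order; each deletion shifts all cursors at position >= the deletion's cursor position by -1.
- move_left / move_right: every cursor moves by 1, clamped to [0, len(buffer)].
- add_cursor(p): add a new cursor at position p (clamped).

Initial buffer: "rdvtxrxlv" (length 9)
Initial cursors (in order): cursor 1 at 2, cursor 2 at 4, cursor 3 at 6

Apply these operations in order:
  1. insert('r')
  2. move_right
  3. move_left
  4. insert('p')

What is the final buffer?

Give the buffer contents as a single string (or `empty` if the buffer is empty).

After op 1 (insert('r')): buffer="rdrvtrxrrxlv" (len 12), cursors c1@3 c2@6 c3@9, authorship ..1..2..3...
After op 2 (move_right): buffer="rdrvtrxrrxlv" (len 12), cursors c1@4 c2@7 c3@10, authorship ..1..2..3...
After op 3 (move_left): buffer="rdrvtrxrrxlv" (len 12), cursors c1@3 c2@6 c3@9, authorship ..1..2..3...
After op 4 (insert('p')): buffer="rdrpvtrpxrrpxlv" (len 15), cursors c1@4 c2@8 c3@12, authorship ..11..22..33...

Answer: rdrpvtrpxrrpxlv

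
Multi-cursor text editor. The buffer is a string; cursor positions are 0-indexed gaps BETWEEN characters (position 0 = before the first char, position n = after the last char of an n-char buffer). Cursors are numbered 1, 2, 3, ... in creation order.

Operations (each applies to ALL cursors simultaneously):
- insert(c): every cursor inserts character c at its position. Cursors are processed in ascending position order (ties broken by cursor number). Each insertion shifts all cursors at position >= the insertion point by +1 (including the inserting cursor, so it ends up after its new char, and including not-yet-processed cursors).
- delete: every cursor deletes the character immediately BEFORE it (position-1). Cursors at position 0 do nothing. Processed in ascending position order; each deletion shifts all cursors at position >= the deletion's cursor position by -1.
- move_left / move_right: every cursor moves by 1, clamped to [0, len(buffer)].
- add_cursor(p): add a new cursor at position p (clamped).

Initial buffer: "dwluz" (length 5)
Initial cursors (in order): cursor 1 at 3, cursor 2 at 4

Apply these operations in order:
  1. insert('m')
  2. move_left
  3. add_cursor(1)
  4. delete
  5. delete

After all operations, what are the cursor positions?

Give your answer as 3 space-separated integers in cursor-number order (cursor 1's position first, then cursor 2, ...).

After op 1 (insert('m')): buffer="dwlmumz" (len 7), cursors c1@4 c2@6, authorship ...1.2.
After op 2 (move_left): buffer="dwlmumz" (len 7), cursors c1@3 c2@5, authorship ...1.2.
After op 3 (add_cursor(1)): buffer="dwlmumz" (len 7), cursors c3@1 c1@3 c2@5, authorship ...1.2.
After op 4 (delete): buffer="wmmz" (len 4), cursors c3@0 c1@1 c2@2, authorship .12.
After op 5 (delete): buffer="mz" (len 2), cursors c1@0 c2@0 c3@0, authorship 2.

Answer: 0 0 0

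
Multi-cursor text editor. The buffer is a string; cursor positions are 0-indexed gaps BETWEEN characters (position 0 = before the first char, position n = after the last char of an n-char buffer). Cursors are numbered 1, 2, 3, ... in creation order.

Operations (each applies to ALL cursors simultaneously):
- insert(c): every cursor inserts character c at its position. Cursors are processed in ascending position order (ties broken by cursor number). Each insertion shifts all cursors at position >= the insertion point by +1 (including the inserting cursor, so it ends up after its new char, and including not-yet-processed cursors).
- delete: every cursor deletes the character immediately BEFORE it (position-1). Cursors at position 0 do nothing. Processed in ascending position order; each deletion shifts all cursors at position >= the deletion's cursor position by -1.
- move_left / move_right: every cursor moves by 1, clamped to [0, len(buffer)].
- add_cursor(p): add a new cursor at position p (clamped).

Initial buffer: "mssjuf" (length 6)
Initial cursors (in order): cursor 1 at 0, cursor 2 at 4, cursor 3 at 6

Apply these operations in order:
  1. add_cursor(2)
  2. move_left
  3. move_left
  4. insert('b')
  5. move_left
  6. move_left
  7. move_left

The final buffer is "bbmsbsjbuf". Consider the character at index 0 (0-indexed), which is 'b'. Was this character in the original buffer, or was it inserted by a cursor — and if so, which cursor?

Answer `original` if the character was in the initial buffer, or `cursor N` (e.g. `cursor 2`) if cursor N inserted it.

After op 1 (add_cursor(2)): buffer="mssjuf" (len 6), cursors c1@0 c4@2 c2@4 c3@6, authorship ......
After op 2 (move_left): buffer="mssjuf" (len 6), cursors c1@0 c4@1 c2@3 c3@5, authorship ......
After op 3 (move_left): buffer="mssjuf" (len 6), cursors c1@0 c4@0 c2@2 c3@4, authorship ......
After op 4 (insert('b')): buffer="bbmsbsjbuf" (len 10), cursors c1@2 c4@2 c2@5 c3@8, authorship 14..2..3..
After op 5 (move_left): buffer="bbmsbsjbuf" (len 10), cursors c1@1 c4@1 c2@4 c3@7, authorship 14..2..3..
After op 6 (move_left): buffer="bbmsbsjbuf" (len 10), cursors c1@0 c4@0 c2@3 c3@6, authorship 14..2..3..
After op 7 (move_left): buffer="bbmsbsjbuf" (len 10), cursors c1@0 c4@0 c2@2 c3@5, authorship 14..2..3..
Authorship (.=original, N=cursor N): 1 4 . . 2 . . 3 . .
Index 0: author = 1

Answer: cursor 1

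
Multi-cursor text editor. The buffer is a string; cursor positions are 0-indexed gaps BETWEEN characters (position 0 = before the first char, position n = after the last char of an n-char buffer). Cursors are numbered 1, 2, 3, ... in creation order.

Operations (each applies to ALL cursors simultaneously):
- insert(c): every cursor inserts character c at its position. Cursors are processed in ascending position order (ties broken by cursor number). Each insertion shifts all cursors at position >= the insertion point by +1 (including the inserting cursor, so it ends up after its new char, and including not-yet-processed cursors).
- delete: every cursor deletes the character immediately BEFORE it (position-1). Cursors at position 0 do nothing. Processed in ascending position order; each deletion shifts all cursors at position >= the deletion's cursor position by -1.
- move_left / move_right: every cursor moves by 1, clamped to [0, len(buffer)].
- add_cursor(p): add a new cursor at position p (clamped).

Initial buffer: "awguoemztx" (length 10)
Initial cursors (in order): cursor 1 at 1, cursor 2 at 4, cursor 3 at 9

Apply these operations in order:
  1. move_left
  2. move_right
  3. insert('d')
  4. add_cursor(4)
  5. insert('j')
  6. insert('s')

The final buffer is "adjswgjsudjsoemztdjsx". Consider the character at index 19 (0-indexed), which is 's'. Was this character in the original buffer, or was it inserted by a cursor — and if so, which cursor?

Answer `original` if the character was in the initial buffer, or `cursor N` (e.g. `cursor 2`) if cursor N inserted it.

After op 1 (move_left): buffer="awguoemztx" (len 10), cursors c1@0 c2@3 c3@8, authorship ..........
After op 2 (move_right): buffer="awguoemztx" (len 10), cursors c1@1 c2@4 c3@9, authorship ..........
After op 3 (insert('d')): buffer="adwgudoemztdx" (len 13), cursors c1@2 c2@6 c3@12, authorship .1...2.....3.
After op 4 (add_cursor(4)): buffer="adwgudoemztdx" (len 13), cursors c1@2 c4@4 c2@6 c3@12, authorship .1...2.....3.
After op 5 (insert('j')): buffer="adjwgjudjoemztdjx" (len 17), cursors c1@3 c4@6 c2@9 c3@16, authorship .11..4.22.....33.
After op 6 (insert('s')): buffer="adjswgjsudjsoemztdjsx" (len 21), cursors c1@4 c4@8 c2@12 c3@20, authorship .111..44.222.....333.
Authorship (.=original, N=cursor N): . 1 1 1 . . 4 4 . 2 2 2 . . . . . 3 3 3 .
Index 19: author = 3

Answer: cursor 3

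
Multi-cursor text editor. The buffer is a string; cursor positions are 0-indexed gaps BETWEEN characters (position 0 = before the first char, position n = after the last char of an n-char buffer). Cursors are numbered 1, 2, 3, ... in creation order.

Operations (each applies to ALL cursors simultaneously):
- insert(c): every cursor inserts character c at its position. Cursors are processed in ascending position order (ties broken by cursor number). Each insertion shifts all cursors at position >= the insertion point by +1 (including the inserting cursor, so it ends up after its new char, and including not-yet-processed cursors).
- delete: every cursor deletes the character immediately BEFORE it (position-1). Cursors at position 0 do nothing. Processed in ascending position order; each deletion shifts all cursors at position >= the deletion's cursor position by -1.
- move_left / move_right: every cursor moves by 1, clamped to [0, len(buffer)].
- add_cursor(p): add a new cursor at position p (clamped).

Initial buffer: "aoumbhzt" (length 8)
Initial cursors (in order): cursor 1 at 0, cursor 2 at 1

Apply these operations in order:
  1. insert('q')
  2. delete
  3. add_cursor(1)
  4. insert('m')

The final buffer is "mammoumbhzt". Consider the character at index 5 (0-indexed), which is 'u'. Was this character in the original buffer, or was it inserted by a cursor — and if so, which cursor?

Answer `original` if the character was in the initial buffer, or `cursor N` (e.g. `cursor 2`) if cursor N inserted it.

After op 1 (insert('q')): buffer="qaqoumbhzt" (len 10), cursors c1@1 c2@3, authorship 1.2.......
After op 2 (delete): buffer="aoumbhzt" (len 8), cursors c1@0 c2@1, authorship ........
After op 3 (add_cursor(1)): buffer="aoumbhzt" (len 8), cursors c1@0 c2@1 c3@1, authorship ........
After op 4 (insert('m')): buffer="mammoumbhzt" (len 11), cursors c1@1 c2@4 c3@4, authorship 1.23.......
Authorship (.=original, N=cursor N): 1 . 2 3 . . . . . . .
Index 5: author = original

Answer: original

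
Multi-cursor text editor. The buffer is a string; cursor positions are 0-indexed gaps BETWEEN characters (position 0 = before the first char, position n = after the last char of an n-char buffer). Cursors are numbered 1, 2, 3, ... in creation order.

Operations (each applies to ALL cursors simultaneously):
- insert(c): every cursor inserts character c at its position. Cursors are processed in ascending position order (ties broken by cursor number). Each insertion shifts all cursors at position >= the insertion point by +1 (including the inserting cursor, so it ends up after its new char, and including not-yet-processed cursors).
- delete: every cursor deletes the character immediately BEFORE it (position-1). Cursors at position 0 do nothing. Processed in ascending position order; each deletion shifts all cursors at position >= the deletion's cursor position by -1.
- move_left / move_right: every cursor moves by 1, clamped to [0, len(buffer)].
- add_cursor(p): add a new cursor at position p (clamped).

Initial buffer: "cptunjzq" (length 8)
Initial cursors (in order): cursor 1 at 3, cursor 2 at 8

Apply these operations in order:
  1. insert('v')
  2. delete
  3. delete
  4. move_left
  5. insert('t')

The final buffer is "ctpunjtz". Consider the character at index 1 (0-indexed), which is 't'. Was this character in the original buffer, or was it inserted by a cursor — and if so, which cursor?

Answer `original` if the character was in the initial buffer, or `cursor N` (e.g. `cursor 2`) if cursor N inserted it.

After op 1 (insert('v')): buffer="cptvunjzqv" (len 10), cursors c1@4 c2@10, authorship ...1.....2
After op 2 (delete): buffer="cptunjzq" (len 8), cursors c1@3 c2@8, authorship ........
After op 3 (delete): buffer="cpunjz" (len 6), cursors c1@2 c2@6, authorship ......
After op 4 (move_left): buffer="cpunjz" (len 6), cursors c1@1 c2@5, authorship ......
After op 5 (insert('t')): buffer="ctpunjtz" (len 8), cursors c1@2 c2@7, authorship .1....2.
Authorship (.=original, N=cursor N): . 1 . . . . 2 .
Index 1: author = 1

Answer: cursor 1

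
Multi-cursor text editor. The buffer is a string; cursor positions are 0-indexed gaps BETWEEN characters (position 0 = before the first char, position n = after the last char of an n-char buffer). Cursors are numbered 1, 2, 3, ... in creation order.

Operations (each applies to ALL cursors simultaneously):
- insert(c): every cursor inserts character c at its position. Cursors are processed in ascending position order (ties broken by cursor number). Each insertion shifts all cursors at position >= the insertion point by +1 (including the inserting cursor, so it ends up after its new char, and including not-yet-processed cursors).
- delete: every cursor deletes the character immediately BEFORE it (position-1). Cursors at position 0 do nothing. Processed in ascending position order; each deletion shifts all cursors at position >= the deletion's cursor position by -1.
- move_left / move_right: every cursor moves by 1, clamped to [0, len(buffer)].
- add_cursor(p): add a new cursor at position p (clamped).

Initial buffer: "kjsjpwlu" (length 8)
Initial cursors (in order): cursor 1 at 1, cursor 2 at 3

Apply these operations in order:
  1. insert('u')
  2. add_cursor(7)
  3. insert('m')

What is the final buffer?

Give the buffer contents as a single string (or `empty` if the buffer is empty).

Answer: kumjsumjpmwlu

Derivation:
After op 1 (insert('u')): buffer="kujsujpwlu" (len 10), cursors c1@2 c2@5, authorship .1..2.....
After op 2 (add_cursor(7)): buffer="kujsujpwlu" (len 10), cursors c1@2 c2@5 c3@7, authorship .1..2.....
After op 3 (insert('m')): buffer="kumjsumjpmwlu" (len 13), cursors c1@3 c2@7 c3@10, authorship .11..22..3...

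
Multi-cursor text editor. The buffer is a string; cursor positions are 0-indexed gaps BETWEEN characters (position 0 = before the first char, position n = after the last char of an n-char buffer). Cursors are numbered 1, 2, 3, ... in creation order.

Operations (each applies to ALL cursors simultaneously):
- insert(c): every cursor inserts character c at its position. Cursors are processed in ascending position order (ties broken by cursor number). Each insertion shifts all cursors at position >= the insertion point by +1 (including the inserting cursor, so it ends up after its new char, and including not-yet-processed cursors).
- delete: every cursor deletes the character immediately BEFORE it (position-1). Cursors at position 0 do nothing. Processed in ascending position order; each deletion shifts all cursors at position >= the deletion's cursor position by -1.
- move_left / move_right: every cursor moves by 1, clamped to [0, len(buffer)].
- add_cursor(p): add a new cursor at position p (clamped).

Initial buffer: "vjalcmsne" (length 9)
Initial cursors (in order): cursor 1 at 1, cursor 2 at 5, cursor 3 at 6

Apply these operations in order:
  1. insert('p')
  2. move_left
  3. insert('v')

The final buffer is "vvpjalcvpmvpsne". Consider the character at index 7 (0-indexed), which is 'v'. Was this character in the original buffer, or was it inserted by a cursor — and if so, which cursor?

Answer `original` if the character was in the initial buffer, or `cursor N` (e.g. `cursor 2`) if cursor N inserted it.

After op 1 (insert('p')): buffer="vpjalcpmpsne" (len 12), cursors c1@2 c2@7 c3@9, authorship .1....2.3...
After op 2 (move_left): buffer="vpjalcpmpsne" (len 12), cursors c1@1 c2@6 c3@8, authorship .1....2.3...
After op 3 (insert('v')): buffer="vvpjalcvpmvpsne" (len 15), cursors c1@2 c2@8 c3@11, authorship .11....22.33...
Authorship (.=original, N=cursor N): . 1 1 . . . . 2 2 . 3 3 . . .
Index 7: author = 2

Answer: cursor 2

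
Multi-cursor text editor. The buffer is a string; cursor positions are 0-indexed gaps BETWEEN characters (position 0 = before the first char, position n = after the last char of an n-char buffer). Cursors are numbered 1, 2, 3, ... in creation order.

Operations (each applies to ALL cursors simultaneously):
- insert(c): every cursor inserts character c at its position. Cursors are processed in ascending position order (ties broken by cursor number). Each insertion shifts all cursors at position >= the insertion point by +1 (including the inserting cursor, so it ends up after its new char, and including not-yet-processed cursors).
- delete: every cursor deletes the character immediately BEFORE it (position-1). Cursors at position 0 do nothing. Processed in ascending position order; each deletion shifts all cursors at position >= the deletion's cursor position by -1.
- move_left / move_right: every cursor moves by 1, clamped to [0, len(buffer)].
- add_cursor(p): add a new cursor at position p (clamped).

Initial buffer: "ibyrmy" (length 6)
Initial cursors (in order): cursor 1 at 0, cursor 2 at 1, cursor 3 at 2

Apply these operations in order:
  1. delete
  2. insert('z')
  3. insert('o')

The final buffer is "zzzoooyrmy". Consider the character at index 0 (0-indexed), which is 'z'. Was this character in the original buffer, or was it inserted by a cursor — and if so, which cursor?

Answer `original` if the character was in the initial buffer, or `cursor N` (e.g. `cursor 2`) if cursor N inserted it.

Answer: cursor 1

Derivation:
After op 1 (delete): buffer="yrmy" (len 4), cursors c1@0 c2@0 c3@0, authorship ....
After op 2 (insert('z')): buffer="zzzyrmy" (len 7), cursors c1@3 c2@3 c3@3, authorship 123....
After op 3 (insert('o')): buffer="zzzoooyrmy" (len 10), cursors c1@6 c2@6 c3@6, authorship 123123....
Authorship (.=original, N=cursor N): 1 2 3 1 2 3 . . . .
Index 0: author = 1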